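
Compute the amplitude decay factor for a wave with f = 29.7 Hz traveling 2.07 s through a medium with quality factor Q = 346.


pi*f*t/Q = pi*29.7*2.07/346 = 0.558214
A/A0 = exp(-0.558214) = 0.57223

0.57223


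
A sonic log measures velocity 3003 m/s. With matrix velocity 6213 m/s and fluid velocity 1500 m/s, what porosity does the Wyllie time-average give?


1/V - 1/Vm = 1/3003 - 1/6213 = 0.00017205
1/Vf - 1/Vm = 1/1500 - 1/6213 = 0.00050571
phi = 0.00017205 / 0.00050571 = 0.3402

0.3402


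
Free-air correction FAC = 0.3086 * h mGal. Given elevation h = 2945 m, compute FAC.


FAC = 0.3086 * h
= 0.3086 * 2945
= 908.827 mGal

908.827


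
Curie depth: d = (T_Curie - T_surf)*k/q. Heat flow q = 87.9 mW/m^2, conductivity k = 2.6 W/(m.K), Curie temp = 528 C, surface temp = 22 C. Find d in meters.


T_Curie - T_surf = 528 - 22 = 506 C
Convert q to W/m^2: 87.9 mW/m^2 = 0.0879 W/m^2
d = 506 * 2.6 / 0.0879 = 14967.01 m

14967.01


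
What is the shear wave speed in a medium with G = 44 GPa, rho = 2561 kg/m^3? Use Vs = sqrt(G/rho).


Convert G to Pa: G = 44e9 Pa
Compute G/rho = 44e9 / 2561 = 17180788.7544
Vs = sqrt(17180788.7544) = 4144.97 m/s

4144.97


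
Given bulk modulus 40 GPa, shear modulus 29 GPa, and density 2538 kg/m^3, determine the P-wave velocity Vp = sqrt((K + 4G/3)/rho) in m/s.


First compute the effective modulus:
K + 4G/3 = 40e9 + 4*29e9/3 = 78666666666.67 Pa
Then divide by density:
78666666666.67 / 2538 = 30995534.5416 Pa/(kg/m^3)
Take the square root:
Vp = sqrt(30995534.5416) = 5567.36 m/s

5567.36


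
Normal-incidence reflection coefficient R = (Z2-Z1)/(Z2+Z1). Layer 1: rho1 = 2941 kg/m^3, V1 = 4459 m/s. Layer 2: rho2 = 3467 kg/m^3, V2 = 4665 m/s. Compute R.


Z1 = 2941 * 4459 = 13113919
Z2 = 3467 * 4665 = 16173555
R = (16173555 - 13113919) / (16173555 + 13113919) = 3059636 / 29287474 = 0.1045

0.1045


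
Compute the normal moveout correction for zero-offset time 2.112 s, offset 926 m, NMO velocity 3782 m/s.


x/Vnmo = 926/3782 = 0.244844
(x/Vnmo)^2 = 0.059949
t0^2 = 4.460544
sqrt(4.460544 + 0.059949) = 2.126145
dt = 2.126145 - 2.112 = 0.014145

0.014145


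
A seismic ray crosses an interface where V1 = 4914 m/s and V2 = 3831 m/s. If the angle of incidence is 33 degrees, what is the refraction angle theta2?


sin(theta1) = sin(33 deg) = 0.544639
sin(theta2) = V2/V1 * sin(theta1) = 3831/4914 * 0.544639 = 0.424606
theta2 = arcsin(0.424606) = 25.1257 degrees

25.1257


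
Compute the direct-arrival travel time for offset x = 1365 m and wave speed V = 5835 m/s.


t = x / V
= 1365 / 5835
= 0.2339 s

0.2339


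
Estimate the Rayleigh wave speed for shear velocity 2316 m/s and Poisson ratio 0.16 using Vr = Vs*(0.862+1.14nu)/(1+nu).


Numerator factor = 0.862 + 1.14*0.16 = 1.0444
Denominator = 1 + 0.16 = 1.16
Vr = 2316 * 1.0444 / 1.16 = 2085.2 m/s

2085.2


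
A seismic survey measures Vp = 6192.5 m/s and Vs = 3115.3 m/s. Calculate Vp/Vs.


Vp/Vs = 6192.5 / 3115.3
= 1.9878

1.9878


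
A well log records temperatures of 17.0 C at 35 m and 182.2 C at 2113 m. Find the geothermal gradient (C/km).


dT = 182.2 - 17.0 = 165.2 C
dz = 2113 - 35 = 2078 m
gradient = dT/dz * 1000 = 165.2/2078 * 1000 = 79.4995 C/km

79.4995


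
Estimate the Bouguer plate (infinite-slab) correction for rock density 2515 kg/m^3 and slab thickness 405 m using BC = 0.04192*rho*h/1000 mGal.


BC = 0.04192 * rho * h / 1000
= 0.04192 * 2515 * 405 / 1000
= 42.6987 mGal

42.6987


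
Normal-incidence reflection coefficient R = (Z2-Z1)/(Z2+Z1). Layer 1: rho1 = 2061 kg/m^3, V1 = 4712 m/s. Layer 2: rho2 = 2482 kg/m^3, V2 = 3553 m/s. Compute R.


Z1 = 2061 * 4712 = 9711432
Z2 = 2482 * 3553 = 8818546
R = (8818546 - 9711432) / (8818546 + 9711432) = -892886 / 18529978 = -0.0482

-0.0482


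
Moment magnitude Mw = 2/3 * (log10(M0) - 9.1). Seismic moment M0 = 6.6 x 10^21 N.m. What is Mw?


log10(M0) = log10(6.6 x 10^21) = 21.8195
Mw = 2/3 * (21.8195 - 9.1)
= 2/3 * 12.7195
= 8.48

8.48


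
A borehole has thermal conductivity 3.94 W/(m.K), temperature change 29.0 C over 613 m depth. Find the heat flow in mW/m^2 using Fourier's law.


q = k * dT / dz * 1000
= 3.94 * 29.0 / 613 * 1000
= 0.186395 * 1000
= 186.3948 mW/m^2

186.3948


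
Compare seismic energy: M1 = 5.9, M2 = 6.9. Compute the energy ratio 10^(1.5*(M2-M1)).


M2 - M1 = 6.9 - 5.9 = 1.0
1.5 * 1.0 = 1.5
ratio = 10^1.5 = 31.62

31.62


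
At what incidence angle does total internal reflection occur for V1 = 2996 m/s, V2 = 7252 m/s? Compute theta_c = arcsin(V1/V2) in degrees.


V1/V2 = 2996/7252 = 0.413127
theta_c = arcsin(0.413127) = 24.4014 degrees

24.4014


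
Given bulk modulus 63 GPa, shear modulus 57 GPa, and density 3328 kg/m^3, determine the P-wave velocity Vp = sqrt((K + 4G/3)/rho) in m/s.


First compute the effective modulus:
K + 4G/3 = 63e9 + 4*57e9/3 = 139000000000.0 Pa
Then divide by density:
139000000000.0 / 3328 = 41766826.9231 Pa/(kg/m^3)
Take the square root:
Vp = sqrt(41766826.9231) = 6462.73 m/s

6462.73


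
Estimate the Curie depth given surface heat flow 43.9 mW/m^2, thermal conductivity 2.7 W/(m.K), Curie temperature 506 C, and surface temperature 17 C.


T_Curie - T_surf = 506 - 17 = 489 C
Convert q to W/m^2: 43.9 mW/m^2 = 0.0439 W/m^2
d = 489 * 2.7 / 0.0439 = 30075.17 m

30075.17


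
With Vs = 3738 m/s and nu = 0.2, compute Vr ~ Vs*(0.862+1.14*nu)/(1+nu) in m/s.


Numerator factor = 0.862 + 1.14*0.2 = 1.09
Denominator = 1 + 0.2 = 1.2
Vr = 3738 * 1.09 / 1.2 = 3395.35 m/s

3395.35


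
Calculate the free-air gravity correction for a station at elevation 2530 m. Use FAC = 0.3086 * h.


FAC = 0.3086 * h
= 0.3086 * 2530
= 780.758 mGal

780.758


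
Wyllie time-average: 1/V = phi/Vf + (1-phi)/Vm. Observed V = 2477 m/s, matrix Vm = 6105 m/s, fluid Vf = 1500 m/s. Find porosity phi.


1/V - 1/Vm = 1/2477 - 1/6105 = 0.00023991
1/Vf - 1/Vm = 1/1500 - 1/6105 = 0.00050287
phi = 0.00023991 / 0.00050287 = 0.4771

0.4771


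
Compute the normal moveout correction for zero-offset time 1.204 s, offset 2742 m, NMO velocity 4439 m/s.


x/Vnmo = 2742/4439 = 0.617707
(x/Vnmo)^2 = 0.381562
t0^2 = 1.449616
sqrt(1.449616 + 0.381562) = 1.35321
dt = 1.35321 - 1.204 = 0.14921

0.14921


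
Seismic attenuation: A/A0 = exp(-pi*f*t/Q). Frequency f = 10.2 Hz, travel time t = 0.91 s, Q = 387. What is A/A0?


pi*f*t/Q = pi*10.2*0.91/387 = 0.07535
A/A0 = exp(-0.07535) = 0.927419

0.927419


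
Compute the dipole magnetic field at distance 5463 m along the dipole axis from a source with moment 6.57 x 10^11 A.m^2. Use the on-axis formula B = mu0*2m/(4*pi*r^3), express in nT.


m = 6.57 x 10^11 = 657000000000 A.m^2
2m = 1314000000000 A.m^2
r^3 = 5463^3 = 163039787847
B = (4pi*10^-7) * 1314000000000 / (4*pi * 163039787847) * 1e9
= 1651221.098727 / 2048818398971.89 * 1e9
= 805.9382 nT

805.9382


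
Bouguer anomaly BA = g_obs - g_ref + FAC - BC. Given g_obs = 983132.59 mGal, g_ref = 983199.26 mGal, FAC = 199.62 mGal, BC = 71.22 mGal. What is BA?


BA = g_obs - g_ref + FAC - BC
= 983132.59 - 983199.26 + 199.62 - 71.22
= 61.73 mGal

61.73


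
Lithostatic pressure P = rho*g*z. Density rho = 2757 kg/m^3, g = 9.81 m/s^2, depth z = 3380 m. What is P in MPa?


P = rho * g * z / 1e6
= 2757 * 9.81 * 3380 / 1e6
= 91416054.6 / 1e6
= 91.4161 MPa

91.4161


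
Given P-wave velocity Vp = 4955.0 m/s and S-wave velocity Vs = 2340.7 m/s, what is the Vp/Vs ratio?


Vp/Vs = 4955.0 / 2340.7
= 2.1169

2.1169


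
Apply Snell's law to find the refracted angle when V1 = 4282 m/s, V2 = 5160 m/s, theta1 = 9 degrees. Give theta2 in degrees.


sin(theta1) = sin(9 deg) = 0.156434
sin(theta2) = V2/V1 * sin(theta1) = 5160/4282 * 0.156434 = 0.18851
theta2 = arcsin(0.18851) = 10.8659 degrees

10.8659


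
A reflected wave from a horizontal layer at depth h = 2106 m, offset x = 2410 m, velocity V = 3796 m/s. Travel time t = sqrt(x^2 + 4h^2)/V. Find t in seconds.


x^2 + 4h^2 = 2410^2 + 4*2106^2 = 5808100 + 17740944 = 23549044
sqrt(23549044) = 4852.7357
t = 4852.7357 / 3796 = 1.2784 s

1.2784


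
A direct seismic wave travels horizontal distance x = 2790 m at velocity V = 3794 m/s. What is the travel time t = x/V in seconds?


t = x / V
= 2790 / 3794
= 0.7354 s

0.7354


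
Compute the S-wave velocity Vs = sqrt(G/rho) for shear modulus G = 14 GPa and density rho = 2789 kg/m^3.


Convert G to Pa: G = 14e9 Pa
Compute G/rho = 14e9 / 2789 = 5019720.3299
Vs = sqrt(5019720.3299) = 2240.47 m/s

2240.47


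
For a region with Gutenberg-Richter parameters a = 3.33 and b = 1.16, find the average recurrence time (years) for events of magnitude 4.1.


log10(N) = 3.33 - 1.16*4.1 = -1.426
N = 10^-1.426 = 0.037497
T = 1/N = 1/0.037497 = 26.6686 years

26.6686


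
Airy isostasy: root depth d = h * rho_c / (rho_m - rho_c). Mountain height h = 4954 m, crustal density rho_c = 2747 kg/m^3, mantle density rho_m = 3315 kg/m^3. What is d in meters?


rho_m - rho_c = 3315 - 2747 = 568
d = 4954 * 2747 / 568
= 13608638 / 568
= 23958.87 m

23958.87


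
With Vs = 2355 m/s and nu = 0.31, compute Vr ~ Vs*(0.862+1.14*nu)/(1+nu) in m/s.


Numerator factor = 0.862 + 1.14*0.31 = 1.2154
Denominator = 1 + 0.31 = 1.31
Vr = 2355 * 1.2154 / 1.31 = 2184.94 m/s

2184.94


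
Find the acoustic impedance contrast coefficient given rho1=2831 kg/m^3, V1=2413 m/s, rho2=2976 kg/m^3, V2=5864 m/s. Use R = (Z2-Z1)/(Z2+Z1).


Z1 = 2831 * 2413 = 6831203
Z2 = 2976 * 5864 = 17451264
R = (17451264 - 6831203) / (17451264 + 6831203) = 10620061 / 24282467 = 0.4374

0.4374


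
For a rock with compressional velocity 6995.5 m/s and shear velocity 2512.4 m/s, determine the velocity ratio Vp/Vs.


Vp/Vs = 6995.5 / 2512.4
= 2.7844

2.7844


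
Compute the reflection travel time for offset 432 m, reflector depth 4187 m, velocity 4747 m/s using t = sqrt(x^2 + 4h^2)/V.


x^2 + 4h^2 = 432^2 + 4*4187^2 = 186624 + 70123876 = 70310500
sqrt(70310500) = 8385.1357
t = 8385.1357 / 4747 = 1.7664 s

1.7664


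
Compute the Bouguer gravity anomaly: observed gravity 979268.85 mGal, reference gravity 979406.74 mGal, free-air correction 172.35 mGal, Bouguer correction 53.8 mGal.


BA = g_obs - g_ref + FAC - BC
= 979268.85 - 979406.74 + 172.35 - 53.8
= -19.34 mGal

-19.34


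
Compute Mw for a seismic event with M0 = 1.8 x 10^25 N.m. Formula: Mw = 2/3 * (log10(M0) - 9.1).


log10(M0) = log10(1.8 x 10^25) = 25.2553
Mw = 2/3 * (25.2553 - 9.1)
= 2/3 * 16.1553
= 10.77

10.77


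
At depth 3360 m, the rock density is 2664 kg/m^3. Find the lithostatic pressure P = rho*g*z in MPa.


P = rho * g * z / 1e6
= 2664 * 9.81 * 3360 / 1e6
= 87809702.4 / 1e6
= 87.8097 MPa

87.8097


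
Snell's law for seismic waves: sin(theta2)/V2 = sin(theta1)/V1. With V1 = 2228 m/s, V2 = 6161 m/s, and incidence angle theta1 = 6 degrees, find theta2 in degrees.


sin(theta1) = sin(6 deg) = 0.104528
sin(theta2) = V2/V1 * sin(theta1) = 6161/2228 * 0.104528 = 0.289048
theta2 = arcsin(0.289048) = 16.801 degrees

16.801


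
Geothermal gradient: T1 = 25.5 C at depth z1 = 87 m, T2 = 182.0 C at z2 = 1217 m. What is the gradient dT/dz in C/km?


dT = 182.0 - 25.5 = 156.5 C
dz = 1217 - 87 = 1130 m
gradient = dT/dz * 1000 = 156.5/1130 * 1000 = 138.4956 C/km

138.4956


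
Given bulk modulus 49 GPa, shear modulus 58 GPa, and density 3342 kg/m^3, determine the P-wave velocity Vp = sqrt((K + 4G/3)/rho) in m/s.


First compute the effective modulus:
K + 4G/3 = 49e9 + 4*58e9/3 = 126333333333.33 Pa
Then divide by density:
126333333333.33 / 3342 = 37801715.5396 Pa/(kg/m^3)
Take the square root:
Vp = sqrt(37801715.5396) = 6148.31 m/s

6148.31


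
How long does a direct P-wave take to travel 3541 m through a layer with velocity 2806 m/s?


t = x / V
= 3541 / 2806
= 1.2619 s

1.2619


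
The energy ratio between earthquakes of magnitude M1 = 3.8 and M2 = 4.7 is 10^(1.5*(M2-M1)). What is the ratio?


M2 - M1 = 4.7 - 3.8 = 0.9
1.5 * 0.9 = 1.35
ratio = 10^1.35 = 22.39

22.39


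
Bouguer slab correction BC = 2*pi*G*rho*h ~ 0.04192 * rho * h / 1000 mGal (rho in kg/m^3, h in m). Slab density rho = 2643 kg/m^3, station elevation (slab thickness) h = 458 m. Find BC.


BC = 0.04192 * rho * h / 1000
= 0.04192 * 2643 * 458 / 1000
= 50.7439 mGal

50.7439


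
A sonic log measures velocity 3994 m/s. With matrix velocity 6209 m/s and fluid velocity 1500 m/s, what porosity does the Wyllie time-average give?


1/V - 1/Vm = 1/3994 - 1/6209 = 8.932e-05
1/Vf - 1/Vm = 1/1500 - 1/6209 = 0.00050561
phi = 8.932e-05 / 0.00050561 = 0.1767

0.1767


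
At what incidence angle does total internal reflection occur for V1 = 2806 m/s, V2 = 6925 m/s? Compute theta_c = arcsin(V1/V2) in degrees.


V1/V2 = 2806/6925 = 0.405199
theta_c = arcsin(0.405199) = 23.9036 degrees

23.9036


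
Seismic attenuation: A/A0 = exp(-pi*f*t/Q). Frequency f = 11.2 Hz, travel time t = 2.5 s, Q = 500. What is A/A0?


pi*f*t/Q = pi*11.2*2.5/500 = 0.175929
A/A0 = exp(-0.175929) = 0.838677

0.838677


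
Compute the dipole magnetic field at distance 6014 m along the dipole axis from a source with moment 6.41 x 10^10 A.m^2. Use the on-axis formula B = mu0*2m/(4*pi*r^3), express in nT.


m = 6.41 x 10^10 = 64100000000 A.m^2
2m = 128200000000 A.m^2
r^3 = 6014^3 = 217515530744
B = (4pi*10^-7) * 128200000000 / (4*pi * 217515530744) * 1e9
= 161100.871276 / 2733380773708.14 * 1e9
= 58.9383 nT

58.9383


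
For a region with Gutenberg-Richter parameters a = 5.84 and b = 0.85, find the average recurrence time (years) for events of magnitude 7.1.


log10(N) = 5.84 - 0.85*7.1 = -0.195
N = 10^-0.195 = 0.638263
T = 1/N = 1/0.638263 = 1.5668 years

1.5668


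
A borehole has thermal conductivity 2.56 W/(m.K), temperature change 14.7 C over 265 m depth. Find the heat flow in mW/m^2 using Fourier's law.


q = k * dT / dz * 1000
= 2.56 * 14.7 / 265 * 1000
= 0.142008 * 1000
= 142.0075 mW/m^2

142.0075


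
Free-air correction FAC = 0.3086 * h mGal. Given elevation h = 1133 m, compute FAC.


FAC = 0.3086 * h
= 0.3086 * 1133
= 349.6438 mGal

349.6438


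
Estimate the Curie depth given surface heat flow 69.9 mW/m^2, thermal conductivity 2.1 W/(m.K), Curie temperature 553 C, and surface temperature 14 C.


T_Curie - T_surf = 553 - 14 = 539 C
Convert q to W/m^2: 69.9 mW/m^2 = 0.0699 W/m^2
d = 539 * 2.1 / 0.0699 = 16193.13 m

16193.13


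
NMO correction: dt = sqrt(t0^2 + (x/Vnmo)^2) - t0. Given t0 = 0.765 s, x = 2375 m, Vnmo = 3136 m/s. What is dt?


x/Vnmo = 2375/3136 = 0.757334
(x/Vnmo)^2 = 0.573555
t0^2 = 0.585225
sqrt(0.585225 + 0.573555) = 1.076466
dt = 1.076466 - 0.765 = 0.311466

0.311466


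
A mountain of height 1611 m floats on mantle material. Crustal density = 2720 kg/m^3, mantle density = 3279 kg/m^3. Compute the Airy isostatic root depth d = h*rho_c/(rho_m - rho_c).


rho_m - rho_c = 3279 - 2720 = 559
d = 1611 * 2720 / 559
= 4381920 / 559
= 7838.86 m

7838.86


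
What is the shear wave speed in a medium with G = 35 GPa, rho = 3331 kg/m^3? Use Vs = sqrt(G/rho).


Convert G to Pa: G = 35e9 Pa
Compute G/rho = 35e9 / 3331 = 10507355.1486
Vs = sqrt(10507355.1486) = 3241.51 m/s

3241.51


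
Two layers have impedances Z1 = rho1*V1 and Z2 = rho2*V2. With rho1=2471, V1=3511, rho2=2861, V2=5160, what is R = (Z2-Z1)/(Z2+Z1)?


Z1 = 2471 * 3511 = 8675681
Z2 = 2861 * 5160 = 14762760
R = (14762760 - 8675681) / (14762760 + 8675681) = 6087079 / 23438441 = 0.2597

0.2597


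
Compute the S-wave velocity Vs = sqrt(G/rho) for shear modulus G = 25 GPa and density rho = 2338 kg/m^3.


Convert G to Pa: G = 25e9 Pa
Compute G/rho = 25e9 / 2338 = 10692899.9145
Vs = sqrt(10692899.9145) = 3270.0 m/s

3270.0


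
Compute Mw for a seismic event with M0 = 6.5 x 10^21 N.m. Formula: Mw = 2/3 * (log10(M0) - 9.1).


log10(M0) = log10(6.5 x 10^21) = 21.8129
Mw = 2/3 * (21.8129 - 9.1)
= 2/3 * 12.7129
= 8.48

8.48


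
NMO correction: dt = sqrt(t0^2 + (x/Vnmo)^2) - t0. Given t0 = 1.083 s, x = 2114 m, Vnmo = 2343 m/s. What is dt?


x/Vnmo = 2114/2343 = 0.902262
(x/Vnmo)^2 = 0.814077
t0^2 = 1.172889
sqrt(1.172889 + 0.814077) = 1.409598
dt = 1.409598 - 1.083 = 0.326598

0.326598


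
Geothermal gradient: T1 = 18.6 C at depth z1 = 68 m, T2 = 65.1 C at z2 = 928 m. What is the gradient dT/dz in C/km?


dT = 65.1 - 18.6 = 46.5 C
dz = 928 - 68 = 860 m
gradient = dT/dz * 1000 = 46.5/860 * 1000 = 54.0698 C/km

54.0698


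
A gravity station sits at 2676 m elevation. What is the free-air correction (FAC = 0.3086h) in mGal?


FAC = 0.3086 * h
= 0.3086 * 2676
= 825.8136 mGal

825.8136


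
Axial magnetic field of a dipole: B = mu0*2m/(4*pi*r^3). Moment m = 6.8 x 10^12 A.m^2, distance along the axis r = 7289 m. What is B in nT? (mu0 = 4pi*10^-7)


m = 6.8 x 10^12 = 6800000000000 A.m^2
2m = 13600000000000 A.m^2
r^3 = 7289^3 = 387261078569
B = (4pi*10^-7) * 13600000000000 / (4*pi * 387261078569) * 1e9
= 17090264.035528 / 4866466237814.52 * 1e9
= 3511.8427 nT

3511.8427


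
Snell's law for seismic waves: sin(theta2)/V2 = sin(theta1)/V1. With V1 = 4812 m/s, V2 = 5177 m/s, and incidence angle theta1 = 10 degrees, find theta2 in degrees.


sin(theta1) = sin(10 deg) = 0.173648
sin(theta2) = V2/V1 * sin(theta1) = 5177/4812 * 0.173648 = 0.18682
theta2 = arcsin(0.18682) = 10.7672 degrees

10.7672


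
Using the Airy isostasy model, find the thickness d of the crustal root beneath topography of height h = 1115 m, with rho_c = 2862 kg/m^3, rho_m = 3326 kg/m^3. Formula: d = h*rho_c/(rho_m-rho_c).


rho_m - rho_c = 3326 - 2862 = 464
d = 1115 * 2862 / 464
= 3191130 / 464
= 6877.44 m

6877.44


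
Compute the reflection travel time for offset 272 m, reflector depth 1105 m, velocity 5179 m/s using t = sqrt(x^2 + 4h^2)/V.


x^2 + 4h^2 = 272^2 + 4*1105^2 = 73984 + 4884100 = 4958084
sqrt(4958084) = 2226.6755
t = 2226.6755 / 5179 = 0.4299 s

0.4299


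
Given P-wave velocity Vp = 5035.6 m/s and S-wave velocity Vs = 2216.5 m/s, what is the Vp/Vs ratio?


Vp/Vs = 5035.6 / 2216.5
= 2.2719

2.2719


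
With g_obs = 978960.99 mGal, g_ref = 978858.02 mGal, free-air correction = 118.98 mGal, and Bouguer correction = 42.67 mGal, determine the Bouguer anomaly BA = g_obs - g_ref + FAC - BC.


BA = g_obs - g_ref + FAC - BC
= 978960.99 - 978858.02 + 118.98 - 42.67
= 179.28 mGal

179.28


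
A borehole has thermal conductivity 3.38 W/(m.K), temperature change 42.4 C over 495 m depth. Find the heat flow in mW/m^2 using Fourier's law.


q = k * dT / dz * 1000
= 3.38 * 42.4 / 495 * 1000
= 0.289519 * 1000
= 289.5192 mW/m^2

289.5192


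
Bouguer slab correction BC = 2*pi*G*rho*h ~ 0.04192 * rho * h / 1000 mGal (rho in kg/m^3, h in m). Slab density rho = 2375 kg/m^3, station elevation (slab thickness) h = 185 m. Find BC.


BC = 0.04192 * rho * h / 1000
= 0.04192 * 2375 * 185 / 1000
= 18.4186 mGal

18.4186


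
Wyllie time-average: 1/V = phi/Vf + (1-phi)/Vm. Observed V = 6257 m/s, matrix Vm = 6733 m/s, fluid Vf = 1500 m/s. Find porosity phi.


1/V - 1/Vm = 1/6257 - 1/6733 = 1.13e-05
1/Vf - 1/Vm = 1/1500 - 1/6733 = 0.00051814
phi = 1.13e-05 / 0.00051814 = 0.0218

0.0218


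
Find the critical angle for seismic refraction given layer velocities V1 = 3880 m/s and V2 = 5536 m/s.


V1/V2 = 3880/5536 = 0.700867
theta_c = arcsin(0.700867) = 44.4966 degrees

44.4966


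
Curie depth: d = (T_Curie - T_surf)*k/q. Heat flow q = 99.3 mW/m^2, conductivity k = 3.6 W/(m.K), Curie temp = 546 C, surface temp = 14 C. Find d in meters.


T_Curie - T_surf = 546 - 14 = 532 C
Convert q to W/m^2: 99.3 mW/m^2 = 0.0993 W/m^2
d = 532 * 3.6 / 0.0993 = 19287.01 m

19287.01


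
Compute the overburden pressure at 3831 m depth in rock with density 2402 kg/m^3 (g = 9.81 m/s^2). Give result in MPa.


P = rho * g * z / 1e6
= 2402 * 9.81 * 3831 / 1e6
= 90272228.22 / 1e6
= 90.2722 MPa

90.2722


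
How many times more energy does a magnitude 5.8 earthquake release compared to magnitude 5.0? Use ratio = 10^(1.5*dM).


M2 - M1 = 5.8 - 5.0 = 0.8
1.5 * 0.8 = 1.2
ratio = 10^1.2 = 15.85

15.85


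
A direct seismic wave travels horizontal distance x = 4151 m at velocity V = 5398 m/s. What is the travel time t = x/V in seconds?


t = x / V
= 4151 / 5398
= 0.769 s

0.769


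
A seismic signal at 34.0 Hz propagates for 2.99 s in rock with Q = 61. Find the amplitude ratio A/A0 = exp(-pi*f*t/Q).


pi*f*t/Q = pi*34.0*2.99/61 = 5.235644
A/A0 = exp(-5.235644) = 0.005323

0.005323


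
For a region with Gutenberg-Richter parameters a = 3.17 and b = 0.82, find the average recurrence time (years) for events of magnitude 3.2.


log10(N) = 3.17 - 0.82*3.2 = 0.546
N = 10^0.546 = 3.515604
T = 1/N = 1/3.515604 = 0.2844 years

0.2844


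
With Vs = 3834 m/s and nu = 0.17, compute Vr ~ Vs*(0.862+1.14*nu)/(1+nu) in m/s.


Numerator factor = 0.862 + 1.14*0.17 = 1.0558
Denominator = 1 + 0.17 = 1.17
Vr = 3834 * 1.0558 / 1.17 = 3459.78 m/s

3459.78


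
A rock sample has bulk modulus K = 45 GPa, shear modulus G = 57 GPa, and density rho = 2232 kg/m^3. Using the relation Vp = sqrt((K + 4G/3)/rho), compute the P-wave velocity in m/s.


First compute the effective modulus:
K + 4G/3 = 45e9 + 4*57e9/3 = 121000000000.0 Pa
Then divide by density:
121000000000.0 / 2232 = 54211469.5341 Pa/(kg/m^3)
Take the square root:
Vp = sqrt(54211469.5341) = 7362.84 m/s

7362.84


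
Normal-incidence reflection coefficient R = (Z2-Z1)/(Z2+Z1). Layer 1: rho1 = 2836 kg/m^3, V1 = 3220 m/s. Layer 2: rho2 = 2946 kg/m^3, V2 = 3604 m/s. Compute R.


Z1 = 2836 * 3220 = 9131920
Z2 = 2946 * 3604 = 10617384
R = (10617384 - 9131920) / (10617384 + 9131920) = 1485464 / 19749304 = 0.0752

0.0752


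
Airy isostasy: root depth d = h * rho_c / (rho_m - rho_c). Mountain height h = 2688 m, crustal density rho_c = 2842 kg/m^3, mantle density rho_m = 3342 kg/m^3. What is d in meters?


rho_m - rho_c = 3342 - 2842 = 500
d = 2688 * 2842 / 500
= 7639296 / 500
= 15278.59 m

15278.59


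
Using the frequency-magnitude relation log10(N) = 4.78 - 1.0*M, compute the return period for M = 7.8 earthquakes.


log10(N) = 4.78 - 1.0*7.8 = -3.02
N = 10^-3.02 = 0.000955
T = 1/N = 1/0.000955 = 1047.1285 years

1047.1285


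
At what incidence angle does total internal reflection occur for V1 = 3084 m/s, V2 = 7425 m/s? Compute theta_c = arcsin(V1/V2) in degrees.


V1/V2 = 3084/7425 = 0.415354
theta_c = arcsin(0.415354) = 24.5416 degrees

24.5416


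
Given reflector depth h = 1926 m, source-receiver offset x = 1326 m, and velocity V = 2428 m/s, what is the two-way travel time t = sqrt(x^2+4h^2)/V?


x^2 + 4h^2 = 1326^2 + 4*1926^2 = 1758276 + 14837904 = 16596180
sqrt(16596180) = 4073.8409
t = 4073.8409 / 2428 = 1.6779 s

1.6779


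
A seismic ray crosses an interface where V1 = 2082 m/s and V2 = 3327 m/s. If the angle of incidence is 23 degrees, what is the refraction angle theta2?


sin(theta1) = sin(23 deg) = 0.390731
sin(theta2) = V2/V1 * sin(theta1) = 3327/2082 * 0.390731 = 0.624382
theta2 = arcsin(0.624382) = 38.6368 degrees

38.6368


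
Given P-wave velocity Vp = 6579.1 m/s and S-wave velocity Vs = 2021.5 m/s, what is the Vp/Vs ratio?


Vp/Vs = 6579.1 / 2021.5
= 3.2546

3.2546


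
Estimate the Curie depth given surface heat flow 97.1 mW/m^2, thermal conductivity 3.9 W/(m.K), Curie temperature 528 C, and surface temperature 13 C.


T_Curie - T_surf = 528 - 13 = 515 C
Convert q to W/m^2: 97.1 mW/m^2 = 0.0971 W/m^2
d = 515 * 3.9 / 0.0971 = 20684.86 m

20684.86


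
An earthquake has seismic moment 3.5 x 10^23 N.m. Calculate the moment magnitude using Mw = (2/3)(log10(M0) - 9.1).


log10(M0) = log10(3.5 x 10^23) = 23.5441
Mw = 2/3 * (23.5441 - 9.1)
= 2/3 * 14.4441
= 9.63

9.63


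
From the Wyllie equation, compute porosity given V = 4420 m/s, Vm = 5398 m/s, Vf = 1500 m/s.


1/V - 1/Vm = 1/4420 - 1/5398 = 4.099e-05
1/Vf - 1/Vm = 1/1500 - 1/5398 = 0.00048141
phi = 4.099e-05 / 0.00048141 = 0.0851

0.0851


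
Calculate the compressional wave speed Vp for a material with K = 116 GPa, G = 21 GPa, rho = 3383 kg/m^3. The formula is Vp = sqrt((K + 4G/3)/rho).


First compute the effective modulus:
K + 4G/3 = 116e9 + 4*21e9/3 = 144000000000.0 Pa
Then divide by density:
144000000000.0 / 3383 = 42565770.0266 Pa/(kg/m^3)
Take the square root:
Vp = sqrt(42565770.0266) = 6524.24 m/s

6524.24


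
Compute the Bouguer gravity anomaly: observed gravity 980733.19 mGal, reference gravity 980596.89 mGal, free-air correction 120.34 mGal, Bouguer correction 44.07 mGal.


BA = g_obs - g_ref + FAC - BC
= 980733.19 - 980596.89 + 120.34 - 44.07
= 212.57 mGal

212.57


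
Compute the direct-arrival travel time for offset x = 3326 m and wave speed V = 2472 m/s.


t = x / V
= 3326 / 2472
= 1.3455 s

1.3455


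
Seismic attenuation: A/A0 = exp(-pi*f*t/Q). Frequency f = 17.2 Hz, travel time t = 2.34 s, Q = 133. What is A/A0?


pi*f*t/Q = pi*17.2*2.34/133 = 0.950698
A/A0 = exp(-0.950698) = 0.386471

0.386471


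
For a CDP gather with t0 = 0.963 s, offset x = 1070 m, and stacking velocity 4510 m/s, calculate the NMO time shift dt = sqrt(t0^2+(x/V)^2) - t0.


x/Vnmo = 1070/4510 = 0.237251
(x/Vnmo)^2 = 0.056288
t0^2 = 0.927369
sqrt(0.927369 + 0.056288) = 0.991795
dt = 0.991795 - 0.963 = 0.028795

0.028795


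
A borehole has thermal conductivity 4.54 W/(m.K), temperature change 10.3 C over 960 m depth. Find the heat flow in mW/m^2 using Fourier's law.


q = k * dT / dz * 1000
= 4.54 * 10.3 / 960 * 1000
= 0.04871 * 1000
= 48.7104 mW/m^2

48.7104


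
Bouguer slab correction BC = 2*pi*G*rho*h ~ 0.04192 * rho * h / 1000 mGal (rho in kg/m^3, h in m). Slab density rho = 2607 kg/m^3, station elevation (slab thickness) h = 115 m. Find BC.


BC = 0.04192 * rho * h / 1000
= 0.04192 * 2607 * 115 / 1000
= 12.5678 mGal

12.5678


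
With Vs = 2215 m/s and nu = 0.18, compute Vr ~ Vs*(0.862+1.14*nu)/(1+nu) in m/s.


Numerator factor = 0.862 + 1.14*0.18 = 1.0672
Denominator = 1 + 0.18 = 1.18
Vr = 2215 * 1.0672 / 1.18 = 2003.26 m/s

2003.26


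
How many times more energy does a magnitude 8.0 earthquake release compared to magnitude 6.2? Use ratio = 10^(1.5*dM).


M2 - M1 = 8.0 - 6.2 = 1.8
1.5 * 1.8 = 2.7
ratio = 10^2.7 = 501.19

501.19


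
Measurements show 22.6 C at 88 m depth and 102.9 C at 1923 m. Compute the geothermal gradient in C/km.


dT = 102.9 - 22.6 = 80.3 C
dz = 1923 - 88 = 1835 m
gradient = dT/dz * 1000 = 80.3/1835 * 1000 = 43.7602 C/km

43.7602


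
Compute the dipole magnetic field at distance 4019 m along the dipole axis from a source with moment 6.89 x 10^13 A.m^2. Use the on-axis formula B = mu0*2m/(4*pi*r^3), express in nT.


m = 6.89 x 10^13 = 68900000000000 A.m^2
2m = 137800000000000 A.m^2
r^3 = 4019^3 = 64916338859
B = (4pi*10^-7) * 137800000000000 / (4*pi * 64916338859) * 1e9
= 173164587.065869 / 815762773029.52 * 1e9
= 212273.2157 nT

212273.2157


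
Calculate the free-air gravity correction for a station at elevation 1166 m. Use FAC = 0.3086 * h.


FAC = 0.3086 * h
= 0.3086 * 1166
= 359.8276 mGal

359.8276


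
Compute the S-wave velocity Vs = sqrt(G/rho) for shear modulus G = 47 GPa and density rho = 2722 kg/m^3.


Convert G to Pa: G = 47e9 Pa
Compute G/rho = 47e9 / 2722 = 17266715.6503
Vs = sqrt(17266715.6503) = 4155.32 m/s

4155.32


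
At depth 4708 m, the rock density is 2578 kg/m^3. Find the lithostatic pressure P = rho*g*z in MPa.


P = rho * g * z / 1e6
= 2578 * 9.81 * 4708 / 1e6
= 119066167.44 / 1e6
= 119.0662 MPa

119.0662


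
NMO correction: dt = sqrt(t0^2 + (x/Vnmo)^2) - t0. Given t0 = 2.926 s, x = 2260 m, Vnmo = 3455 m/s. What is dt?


x/Vnmo = 2260/3455 = 0.654124
(x/Vnmo)^2 = 0.427879
t0^2 = 8.561476
sqrt(8.561476 + 0.427879) = 2.998225
dt = 2.998225 - 2.926 = 0.072225

0.072225


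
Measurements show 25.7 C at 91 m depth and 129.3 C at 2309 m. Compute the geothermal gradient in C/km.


dT = 129.3 - 25.7 = 103.6 C
dz = 2309 - 91 = 2218 m
gradient = dT/dz * 1000 = 103.6/2218 * 1000 = 46.7087 C/km

46.7087


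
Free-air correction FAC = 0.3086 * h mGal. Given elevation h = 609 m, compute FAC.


FAC = 0.3086 * h
= 0.3086 * 609
= 187.9374 mGal

187.9374


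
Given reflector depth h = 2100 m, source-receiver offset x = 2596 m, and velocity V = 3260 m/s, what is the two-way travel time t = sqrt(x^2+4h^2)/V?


x^2 + 4h^2 = 2596^2 + 4*2100^2 = 6739216 + 17640000 = 24379216
sqrt(24379216) = 4937.5314
t = 4937.5314 / 3260 = 1.5146 s

1.5146


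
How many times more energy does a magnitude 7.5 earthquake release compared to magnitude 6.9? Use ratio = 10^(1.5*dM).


M2 - M1 = 7.5 - 6.9 = 0.6
1.5 * 0.6 = 0.9
ratio = 10^0.9 = 7.94

7.94


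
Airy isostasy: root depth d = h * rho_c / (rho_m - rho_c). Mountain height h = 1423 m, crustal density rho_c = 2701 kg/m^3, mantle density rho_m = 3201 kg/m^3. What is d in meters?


rho_m - rho_c = 3201 - 2701 = 500
d = 1423 * 2701 / 500
= 3843523 / 500
= 7687.05 m

7687.05


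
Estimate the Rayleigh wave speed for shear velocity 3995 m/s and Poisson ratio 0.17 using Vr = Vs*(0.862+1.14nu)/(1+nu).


Numerator factor = 0.862 + 1.14*0.17 = 1.0558
Denominator = 1 + 0.17 = 1.17
Vr = 3995 * 1.0558 / 1.17 = 3605.06 m/s

3605.06


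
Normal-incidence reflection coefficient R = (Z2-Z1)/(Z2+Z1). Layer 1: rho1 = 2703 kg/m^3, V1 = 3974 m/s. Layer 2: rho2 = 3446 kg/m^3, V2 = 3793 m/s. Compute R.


Z1 = 2703 * 3974 = 10741722
Z2 = 3446 * 3793 = 13070678
R = (13070678 - 10741722) / (13070678 + 10741722) = 2328956 / 23812400 = 0.0978

0.0978


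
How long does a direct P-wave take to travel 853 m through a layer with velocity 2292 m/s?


t = x / V
= 853 / 2292
= 0.3722 s

0.3722


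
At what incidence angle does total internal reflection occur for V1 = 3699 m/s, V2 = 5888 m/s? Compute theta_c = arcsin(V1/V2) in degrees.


V1/V2 = 3699/5888 = 0.628227
theta_c = arcsin(0.628227) = 38.9194 degrees

38.9194


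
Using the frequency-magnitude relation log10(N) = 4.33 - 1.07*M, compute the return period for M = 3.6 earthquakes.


log10(N) = 4.33 - 1.07*3.6 = 0.478
N = 10^0.478 = 3.006076
T = 1/N = 1/3.006076 = 0.3327 years

0.3327


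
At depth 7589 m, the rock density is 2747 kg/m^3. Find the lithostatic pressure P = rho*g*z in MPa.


P = rho * g * z / 1e6
= 2747 * 9.81 * 7589 / 1e6
= 204508903.23 / 1e6
= 204.5089 MPa

204.5089


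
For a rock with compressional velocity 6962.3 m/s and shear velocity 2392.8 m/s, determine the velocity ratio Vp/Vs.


Vp/Vs = 6962.3 / 2392.8
= 2.9097

2.9097


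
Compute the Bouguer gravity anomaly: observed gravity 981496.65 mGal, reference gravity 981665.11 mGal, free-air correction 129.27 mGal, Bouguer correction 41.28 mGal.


BA = g_obs - g_ref + FAC - BC
= 981496.65 - 981665.11 + 129.27 - 41.28
= -80.47 mGal

-80.47


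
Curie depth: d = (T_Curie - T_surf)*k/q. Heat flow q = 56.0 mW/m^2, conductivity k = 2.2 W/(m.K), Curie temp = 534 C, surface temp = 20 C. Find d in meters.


T_Curie - T_surf = 534 - 20 = 514 C
Convert q to W/m^2: 56.0 mW/m^2 = 0.056 W/m^2
d = 514 * 2.2 / 0.056 = 20192.86 m

20192.86


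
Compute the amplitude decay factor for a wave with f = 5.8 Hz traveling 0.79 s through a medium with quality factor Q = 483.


pi*f*t/Q = pi*5.8*0.79/483 = 0.029803
A/A0 = exp(-0.029803) = 0.970637

0.970637


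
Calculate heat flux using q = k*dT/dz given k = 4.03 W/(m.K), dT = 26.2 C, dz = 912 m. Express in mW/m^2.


q = k * dT / dz * 1000
= 4.03 * 26.2 / 912 * 1000
= 0.115774 * 1000
= 115.7741 mW/m^2

115.7741


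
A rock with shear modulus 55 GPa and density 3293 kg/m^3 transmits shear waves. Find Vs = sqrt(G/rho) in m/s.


Convert G to Pa: G = 55e9 Pa
Compute G/rho = 55e9 / 3293 = 16702095.3538
Vs = sqrt(16702095.3538) = 4086.82 m/s

4086.82


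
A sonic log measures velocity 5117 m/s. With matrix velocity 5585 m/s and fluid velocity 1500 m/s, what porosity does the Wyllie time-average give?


1/V - 1/Vm = 1/5117 - 1/5585 = 1.638e-05
1/Vf - 1/Vm = 1/1500 - 1/5585 = 0.00048762
phi = 1.638e-05 / 0.00048762 = 0.0336

0.0336


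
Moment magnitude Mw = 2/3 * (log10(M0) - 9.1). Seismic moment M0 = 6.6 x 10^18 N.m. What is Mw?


log10(M0) = log10(6.6 x 10^18) = 18.8195
Mw = 2/3 * (18.8195 - 9.1)
= 2/3 * 9.7195
= 6.48

6.48


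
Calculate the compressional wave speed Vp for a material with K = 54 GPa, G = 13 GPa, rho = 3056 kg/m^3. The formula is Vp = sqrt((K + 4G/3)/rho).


First compute the effective modulus:
K + 4G/3 = 54e9 + 4*13e9/3 = 71333333333.33 Pa
Then divide by density:
71333333333.33 / 3056 = 23342059.3368 Pa/(kg/m^3)
Take the square root:
Vp = sqrt(23342059.3368) = 4831.36 m/s

4831.36


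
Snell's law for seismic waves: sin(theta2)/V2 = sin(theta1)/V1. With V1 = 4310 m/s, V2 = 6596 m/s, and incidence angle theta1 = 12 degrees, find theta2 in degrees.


sin(theta1) = sin(12 deg) = 0.207912
sin(theta2) = V2/V1 * sin(theta1) = 6596/4310 * 0.207912 = 0.318187
theta2 = arcsin(0.318187) = 18.5533 degrees

18.5533


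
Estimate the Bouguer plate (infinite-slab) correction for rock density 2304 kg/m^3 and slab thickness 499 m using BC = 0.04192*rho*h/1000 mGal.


BC = 0.04192 * rho * h / 1000
= 0.04192 * 2304 * 499 / 1000
= 48.1953 mGal

48.1953


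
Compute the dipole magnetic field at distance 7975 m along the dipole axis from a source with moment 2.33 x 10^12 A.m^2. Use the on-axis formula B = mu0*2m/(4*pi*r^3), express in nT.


m = 2.33 x 10^12 = 2330000000000 A.m^2
2m = 4660000000000 A.m^2
r^3 = 7975^3 = 507214984375
B = (4pi*10^-7) * 4660000000000 / (4*pi * 507214984375) * 1e9
= 5855928.706291 / 6373851474812.65 * 1e9
= 918.7426 nT

918.7426


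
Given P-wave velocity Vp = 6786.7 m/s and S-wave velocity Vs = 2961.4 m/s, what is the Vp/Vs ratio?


Vp/Vs = 6786.7 / 2961.4
= 2.2917

2.2917


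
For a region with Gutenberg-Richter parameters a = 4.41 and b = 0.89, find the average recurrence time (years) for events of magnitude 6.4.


log10(N) = 4.41 - 0.89*6.4 = -1.286
N = 10^-1.286 = 0.051761
T = 1/N = 1/0.051761 = 19.3197 years

19.3197


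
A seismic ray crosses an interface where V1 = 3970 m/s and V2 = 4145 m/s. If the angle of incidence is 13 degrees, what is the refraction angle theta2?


sin(theta1) = sin(13 deg) = 0.224951
sin(theta2) = V2/V1 * sin(theta1) = 4145/3970 * 0.224951 = 0.234867
theta2 = arcsin(0.234867) = 13.5838 degrees

13.5838


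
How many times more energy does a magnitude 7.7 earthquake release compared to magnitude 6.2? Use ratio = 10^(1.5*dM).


M2 - M1 = 7.7 - 6.2 = 1.5
1.5 * 1.5 = 2.25
ratio = 10^2.25 = 177.83

177.83


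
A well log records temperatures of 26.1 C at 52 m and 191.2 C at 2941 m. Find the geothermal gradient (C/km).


dT = 191.2 - 26.1 = 165.1 C
dz = 2941 - 52 = 2889 m
gradient = dT/dz * 1000 = 165.1/2889 * 1000 = 57.1478 C/km

57.1478


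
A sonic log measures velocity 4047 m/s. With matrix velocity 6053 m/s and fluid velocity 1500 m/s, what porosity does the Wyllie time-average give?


1/V - 1/Vm = 1/4047 - 1/6053 = 8.189e-05
1/Vf - 1/Vm = 1/1500 - 1/6053 = 0.00050146
phi = 8.189e-05 / 0.00050146 = 0.1633

0.1633


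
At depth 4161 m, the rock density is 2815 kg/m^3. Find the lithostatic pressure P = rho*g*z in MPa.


P = rho * g * z / 1e6
= 2815 * 9.81 * 4161 / 1e6
= 114906639.15 / 1e6
= 114.9066 MPa

114.9066


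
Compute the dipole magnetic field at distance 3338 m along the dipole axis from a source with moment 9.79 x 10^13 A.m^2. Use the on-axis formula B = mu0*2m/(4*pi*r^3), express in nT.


m = 9.79 x 10^13 = 97900000000000 A.m^2
2m = 195800000000000 A.m^2
r^3 = 3338^3 = 37192810472
B = (4pi*10^-7) * 195800000000000 / (4*pi * 37192810472) * 1e9
= 246049536.629153 / 467378640580.77 * 1e9
= 526445.8306 nT

526445.8306


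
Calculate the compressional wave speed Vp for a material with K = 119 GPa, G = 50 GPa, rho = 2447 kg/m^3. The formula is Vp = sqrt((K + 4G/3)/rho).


First compute the effective modulus:
K + 4G/3 = 119e9 + 4*50e9/3 = 185666666666.67 Pa
Then divide by density:
185666666666.67 / 2447 = 75875221.3595 Pa/(kg/m^3)
Take the square root:
Vp = sqrt(75875221.3595) = 8710.64 m/s

8710.64


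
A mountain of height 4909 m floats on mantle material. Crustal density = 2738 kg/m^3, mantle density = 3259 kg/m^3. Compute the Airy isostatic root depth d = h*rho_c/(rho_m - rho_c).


rho_m - rho_c = 3259 - 2738 = 521
d = 4909 * 2738 / 521
= 13440842 / 521
= 25798.16 m

25798.16


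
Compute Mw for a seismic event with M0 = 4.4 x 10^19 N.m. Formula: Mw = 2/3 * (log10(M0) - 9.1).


log10(M0) = log10(4.4 x 10^19) = 19.6435
Mw = 2/3 * (19.6435 - 9.1)
= 2/3 * 10.5435
= 7.03

7.03


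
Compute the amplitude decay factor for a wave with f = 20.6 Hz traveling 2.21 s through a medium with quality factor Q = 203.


pi*f*t/Q = pi*20.6*2.21/203 = 0.704552
A/A0 = exp(-0.704552) = 0.49433

0.49433


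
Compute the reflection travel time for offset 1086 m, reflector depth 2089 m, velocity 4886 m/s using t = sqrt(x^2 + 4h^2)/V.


x^2 + 4h^2 = 1086^2 + 4*2089^2 = 1179396 + 17455684 = 18635080
sqrt(18635080) = 4316.8368
t = 4316.8368 / 4886 = 0.8835 s

0.8835


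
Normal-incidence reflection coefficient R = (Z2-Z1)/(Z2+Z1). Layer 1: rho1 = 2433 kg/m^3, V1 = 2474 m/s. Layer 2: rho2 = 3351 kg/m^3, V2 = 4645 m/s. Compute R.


Z1 = 2433 * 2474 = 6019242
Z2 = 3351 * 4645 = 15565395
R = (15565395 - 6019242) / (15565395 + 6019242) = 9546153 / 21584637 = 0.4423

0.4423


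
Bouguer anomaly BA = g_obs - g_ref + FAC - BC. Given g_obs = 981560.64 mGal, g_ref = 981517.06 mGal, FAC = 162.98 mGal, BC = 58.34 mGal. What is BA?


BA = g_obs - g_ref + FAC - BC
= 981560.64 - 981517.06 + 162.98 - 58.34
= 148.22 mGal

148.22


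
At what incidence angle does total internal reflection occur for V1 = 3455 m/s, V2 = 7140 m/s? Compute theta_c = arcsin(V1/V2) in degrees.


V1/V2 = 3455/7140 = 0.483894
theta_c = arcsin(0.483894) = 28.94 degrees

28.94


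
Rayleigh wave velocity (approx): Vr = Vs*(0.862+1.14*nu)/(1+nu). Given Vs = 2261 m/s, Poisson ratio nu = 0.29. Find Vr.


Numerator factor = 0.862 + 1.14*0.29 = 1.1926
Denominator = 1 + 0.29 = 1.29
Vr = 2261 * 1.1926 / 1.29 = 2090.29 m/s

2090.29


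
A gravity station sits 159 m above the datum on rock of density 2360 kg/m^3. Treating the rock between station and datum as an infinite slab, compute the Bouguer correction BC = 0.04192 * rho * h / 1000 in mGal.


BC = 0.04192 * rho * h / 1000
= 0.04192 * 2360 * 159 / 1000
= 15.7301 mGal

15.7301


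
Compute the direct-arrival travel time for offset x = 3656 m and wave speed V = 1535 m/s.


t = x / V
= 3656 / 1535
= 2.3818 s

2.3818


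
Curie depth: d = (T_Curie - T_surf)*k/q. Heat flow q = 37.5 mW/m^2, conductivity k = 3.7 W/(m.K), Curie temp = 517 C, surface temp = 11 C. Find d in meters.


T_Curie - T_surf = 517 - 11 = 506 C
Convert q to W/m^2: 37.5 mW/m^2 = 0.0375 W/m^2
d = 506 * 3.7 / 0.0375 = 49925.33 m

49925.33


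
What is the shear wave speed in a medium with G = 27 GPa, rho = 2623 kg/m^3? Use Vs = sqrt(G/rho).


Convert G to Pa: G = 27e9 Pa
Compute G/rho = 27e9 / 2623 = 10293556.9958
Vs = sqrt(10293556.9958) = 3208.36 m/s

3208.36


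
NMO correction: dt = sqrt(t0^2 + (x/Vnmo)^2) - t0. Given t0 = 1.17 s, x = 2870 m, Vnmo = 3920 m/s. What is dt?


x/Vnmo = 2870/3920 = 0.732143
(x/Vnmo)^2 = 0.536033
t0^2 = 1.3689
sqrt(1.3689 + 0.536033) = 1.380193
dt = 1.380193 - 1.17 = 0.210193

0.210193


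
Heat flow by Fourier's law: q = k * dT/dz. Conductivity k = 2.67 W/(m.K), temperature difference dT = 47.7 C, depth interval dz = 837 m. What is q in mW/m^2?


q = k * dT / dz * 1000
= 2.67 * 47.7 / 837 * 1000
= 0.152161 * 1000
= 152.1613 mW/m^2

152.1613


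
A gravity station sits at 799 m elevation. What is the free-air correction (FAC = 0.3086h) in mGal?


FAC = 0.3086 * h
= 0.3086 * 799
= 246.5714 mGal

246.5714
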